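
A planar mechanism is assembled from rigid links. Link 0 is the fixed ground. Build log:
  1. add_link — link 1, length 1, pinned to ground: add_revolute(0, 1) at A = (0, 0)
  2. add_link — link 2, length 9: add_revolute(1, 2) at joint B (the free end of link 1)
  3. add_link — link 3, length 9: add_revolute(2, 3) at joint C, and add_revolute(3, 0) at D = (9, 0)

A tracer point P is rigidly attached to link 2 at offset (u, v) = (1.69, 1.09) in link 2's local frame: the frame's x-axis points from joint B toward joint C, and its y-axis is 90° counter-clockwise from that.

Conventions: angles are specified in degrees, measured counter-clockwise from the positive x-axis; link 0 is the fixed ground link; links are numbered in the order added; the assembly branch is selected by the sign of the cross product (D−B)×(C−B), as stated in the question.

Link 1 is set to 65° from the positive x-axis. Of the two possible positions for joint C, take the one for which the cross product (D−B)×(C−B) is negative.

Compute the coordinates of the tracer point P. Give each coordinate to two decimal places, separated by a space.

A=(0,0), D=(9.00,0)
B = A + 1.00·(cos65°, sin65°) = (0.4226, 0.9063)
|BD| = 8.6251
circle(B,9.00) ∩ circle(D,9.00): a=4.3126, h=7.8995
  candidates: C₊=(5.5414,8.3089) cross=68.134; C₋=(3.8813,-7.4026) cross=-68.134
  branch - wants cross < 0 → take C=(3.8813,-7.4026) (cross=-68.134)
ex = (C−B)/|BC| = (0.3843,-0.9232); ey = (0.9232,0.3843)
P = B + 1.69·ex + 1.09·ey = (2.0784,-0.2350)

2.08 -0.24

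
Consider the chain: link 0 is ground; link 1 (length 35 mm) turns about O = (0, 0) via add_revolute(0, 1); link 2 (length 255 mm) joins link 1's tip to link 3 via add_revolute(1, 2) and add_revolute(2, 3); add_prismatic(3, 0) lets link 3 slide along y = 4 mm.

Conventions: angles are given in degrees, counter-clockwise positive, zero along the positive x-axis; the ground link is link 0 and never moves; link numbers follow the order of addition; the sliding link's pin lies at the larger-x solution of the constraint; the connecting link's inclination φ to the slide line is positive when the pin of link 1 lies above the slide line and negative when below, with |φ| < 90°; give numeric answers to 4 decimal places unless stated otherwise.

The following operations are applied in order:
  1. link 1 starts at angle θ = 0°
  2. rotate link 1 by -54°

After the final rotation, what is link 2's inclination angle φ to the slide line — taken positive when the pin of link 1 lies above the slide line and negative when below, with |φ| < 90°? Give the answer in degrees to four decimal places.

geometry: r = 35 mm, L = 255 mm, e = 4 mm; θ starts at 0°
rotate link 1 by -54°: θ ← 0° -54° = -54°
h = r sin θ − e = -28.315595 − 4 = -32.315595
sin φ = h / L = -32.315595 / 255 = -0.12672782
φ = arcsin(-0.12672782) = -7.280546°

-7.2805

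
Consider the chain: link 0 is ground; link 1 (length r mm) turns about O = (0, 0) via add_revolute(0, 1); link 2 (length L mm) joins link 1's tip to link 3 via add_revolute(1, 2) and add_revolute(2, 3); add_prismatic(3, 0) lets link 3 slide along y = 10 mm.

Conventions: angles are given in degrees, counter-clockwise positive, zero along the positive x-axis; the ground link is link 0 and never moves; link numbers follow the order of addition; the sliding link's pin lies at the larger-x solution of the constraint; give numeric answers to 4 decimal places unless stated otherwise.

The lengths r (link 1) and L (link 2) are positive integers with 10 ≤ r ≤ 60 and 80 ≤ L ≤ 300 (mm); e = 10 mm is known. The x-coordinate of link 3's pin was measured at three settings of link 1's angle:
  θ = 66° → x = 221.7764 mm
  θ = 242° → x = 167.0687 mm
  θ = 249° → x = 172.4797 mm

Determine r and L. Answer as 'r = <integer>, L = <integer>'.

constraint per measurement: (x − r cos θ)² + (r sin θ − e)² = L²
subtracting the θ₁ and θ₂ equations cancels the r² and L² terms:
r = (x₁² − x₂²) / (2[(x₁cos θ₁ + e sin θ₁) − (x₂cos θ₂ + e sin θ₂)]) = 57.0001 → r = 57
L² = (x₁ − r cos θ₁)² + (r sin θ₁ − e)² = 41209.0067 → L = 203.0000 → L = 203
check at θ₃=249°: x = 172.4797 (printed 172.4797) ✓

r = 57, L = 203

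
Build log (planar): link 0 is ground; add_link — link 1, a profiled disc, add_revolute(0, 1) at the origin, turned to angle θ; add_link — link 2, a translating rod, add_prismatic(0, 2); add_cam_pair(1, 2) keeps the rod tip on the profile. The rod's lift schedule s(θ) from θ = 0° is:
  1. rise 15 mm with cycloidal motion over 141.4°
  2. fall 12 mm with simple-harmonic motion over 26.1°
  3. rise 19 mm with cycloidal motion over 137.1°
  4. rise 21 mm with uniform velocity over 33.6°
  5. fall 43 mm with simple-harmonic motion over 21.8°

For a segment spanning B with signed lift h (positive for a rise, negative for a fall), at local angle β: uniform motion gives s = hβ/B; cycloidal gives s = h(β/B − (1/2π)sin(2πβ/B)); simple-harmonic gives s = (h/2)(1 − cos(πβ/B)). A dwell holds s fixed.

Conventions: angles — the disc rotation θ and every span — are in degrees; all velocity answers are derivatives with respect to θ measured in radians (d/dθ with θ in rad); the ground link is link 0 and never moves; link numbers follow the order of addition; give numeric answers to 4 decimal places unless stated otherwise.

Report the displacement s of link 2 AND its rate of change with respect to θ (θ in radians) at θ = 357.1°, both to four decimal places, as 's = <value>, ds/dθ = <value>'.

seg 1 [0°–141.4°] cycloidal, h=15: full span → s += 15 → s = 15.0000
seg 2 [141.4°–167.5°] simple-harmonic, h=-12: full span → s += -12 → s = 3.0000
seg 3 [167.5°–304.6°] cycloidal, h=19: full span → s += 19 → s = 22.0000
seg 4 [304.6°–338.2°] uniform, h=21: full span → s += 21 → s = 43.0000
seg 5 [338.2°–360°] simple-harmonic, h=-43: θ=357.1° here. β=18.9, B=21.8. -43/2·(1 − cos(π·0.8670)) = -41.1496 → s = 1.8504
velocity in seg [338.2°–360°] (simple-harmonic), θ in radians: β = 18.9° = 0.3299 rad, B = 21.8° = 0.3805 rad; ds/dθ = (πh/(2B)) sin(πβ/B) = (π·(-43)/(2·0.3805)) sin(π·0.8670) = -72.049243 mm/rad

s = 1.8504, ds/dθ = -72.0492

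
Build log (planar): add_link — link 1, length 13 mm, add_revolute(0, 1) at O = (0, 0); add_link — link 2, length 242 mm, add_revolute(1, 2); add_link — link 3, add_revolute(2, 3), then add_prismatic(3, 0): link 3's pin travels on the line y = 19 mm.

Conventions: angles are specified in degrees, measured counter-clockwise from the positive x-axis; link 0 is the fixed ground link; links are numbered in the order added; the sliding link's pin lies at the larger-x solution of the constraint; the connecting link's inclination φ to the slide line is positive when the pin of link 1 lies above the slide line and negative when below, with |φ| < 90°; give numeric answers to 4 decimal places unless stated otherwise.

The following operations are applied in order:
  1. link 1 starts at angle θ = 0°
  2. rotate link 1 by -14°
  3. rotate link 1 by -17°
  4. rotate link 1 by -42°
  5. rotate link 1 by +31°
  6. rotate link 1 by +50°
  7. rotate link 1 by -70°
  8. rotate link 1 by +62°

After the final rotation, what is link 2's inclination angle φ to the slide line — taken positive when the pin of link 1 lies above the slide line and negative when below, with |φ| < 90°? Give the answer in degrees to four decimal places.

geometry: r = 13 mm, L = 242 mm, e = 19 mm; θ starts at 0°
rotate link 1 by -14°: θ ← 0° -14° = -14°
rotate link 1 by -17°: θ ← -14° -17° = -31°
rotate link 1 by -42°: θ ← -31° -42° = -73°
rotate link 1 by +31°: θ ← -73° +31° = -42°
rotate link 1 by +50°: θ ← -42° +50° = 8°
rotate link 1 by -70°: θ ← 8° -70° = -62°
rotate link 1 by +62°: θ ← -62° +62° = 0°
h = r sin θ − e = 0.000000 − 19 = -19.000000
sin φ = h / L = -19.000000 / 242 = -0.07851240
φ = arcsin(-0.07851240) = -4.503063°

-4.5031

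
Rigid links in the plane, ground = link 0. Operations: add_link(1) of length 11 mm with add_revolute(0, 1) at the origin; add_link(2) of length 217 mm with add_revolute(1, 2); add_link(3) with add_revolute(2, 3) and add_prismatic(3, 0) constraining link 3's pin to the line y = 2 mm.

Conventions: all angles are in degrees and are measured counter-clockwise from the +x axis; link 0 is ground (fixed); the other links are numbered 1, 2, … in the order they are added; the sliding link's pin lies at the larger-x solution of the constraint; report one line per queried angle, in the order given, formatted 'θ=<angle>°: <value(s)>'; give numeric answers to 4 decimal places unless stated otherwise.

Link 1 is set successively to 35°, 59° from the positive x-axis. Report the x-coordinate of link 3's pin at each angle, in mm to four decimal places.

geometry: r = 11 mm, L = 217 mm, e = 2 mm
θ=35°: crank pin P = (r cos θ, r sin θ) = (9.010672, 6.309341)
θ=35°: h = r sin θ − e = 6.309341 − 2 = 4.309341
θ=35°: x = r cos θ + √(L² − h²) = 9.010672 + 216.957207 = 225.967879
θ=59°: crank pin P = (r cos θ, r sin θ) = (5.665419, 9.428840)
θ=59°: h = r sin θ − e = 9.428840 − 2 = 7.428840
θ=59°: x = r cos θ + √(L² − h²) = 5.665419 + 216.872802 = 222.538221

θ=35°: 225.9679
θ=59°: 222.5382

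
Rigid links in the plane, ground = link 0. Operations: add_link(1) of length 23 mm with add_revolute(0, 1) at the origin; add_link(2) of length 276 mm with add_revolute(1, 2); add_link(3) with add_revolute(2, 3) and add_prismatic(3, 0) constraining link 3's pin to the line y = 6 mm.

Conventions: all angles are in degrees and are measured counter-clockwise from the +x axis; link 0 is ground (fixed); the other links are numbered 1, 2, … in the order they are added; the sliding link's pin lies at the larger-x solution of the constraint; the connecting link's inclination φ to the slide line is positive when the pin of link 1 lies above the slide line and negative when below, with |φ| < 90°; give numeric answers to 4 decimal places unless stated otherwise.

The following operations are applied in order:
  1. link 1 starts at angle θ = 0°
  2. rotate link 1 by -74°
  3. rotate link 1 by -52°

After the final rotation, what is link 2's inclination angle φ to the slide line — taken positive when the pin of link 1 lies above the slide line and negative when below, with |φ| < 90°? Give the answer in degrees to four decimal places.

geometry: r = 23 mm, L = 276 mm, e = 6 mm; θ starts at 0°
rotate link 1 by -74°: θ ← 0° -74° = -74°
rotate link 1 by -52°: θ ← -74° -52° = -126°
h = r sin θ − e = -18.607391 − 6 = -24.607391
sin φ = h / L = -24.607391 / 276 = -0.08915721
φ = arcsin(-0.08915721) = -5.115124°

-5.1151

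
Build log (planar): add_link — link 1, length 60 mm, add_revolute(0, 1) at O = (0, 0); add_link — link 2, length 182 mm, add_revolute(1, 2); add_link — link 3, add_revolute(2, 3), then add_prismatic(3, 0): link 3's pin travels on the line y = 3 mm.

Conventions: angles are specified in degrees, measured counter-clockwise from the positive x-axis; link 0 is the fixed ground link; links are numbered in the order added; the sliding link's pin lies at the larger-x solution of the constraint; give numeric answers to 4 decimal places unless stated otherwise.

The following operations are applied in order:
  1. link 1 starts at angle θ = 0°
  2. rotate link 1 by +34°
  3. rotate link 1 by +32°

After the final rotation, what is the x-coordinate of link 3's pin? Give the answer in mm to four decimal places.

geometry: r = 60 mm, L = 182 mm, e = 3 mm; θ starts at 0°
rotate link 1 by +34°: θ ← 0° +34° = 34°
rotate link 1 by +32°: θ ← 34° +32° = 66°
crank pin P = (r cos θ, r sin θ) = (24.404199, 54.812727)
h = r sin θ − e = 54.812727 − 3 = 51.812727
x = r cos θ + √(L² − h²) = 24.404199 + 174.469027 = 198.873225

198.8732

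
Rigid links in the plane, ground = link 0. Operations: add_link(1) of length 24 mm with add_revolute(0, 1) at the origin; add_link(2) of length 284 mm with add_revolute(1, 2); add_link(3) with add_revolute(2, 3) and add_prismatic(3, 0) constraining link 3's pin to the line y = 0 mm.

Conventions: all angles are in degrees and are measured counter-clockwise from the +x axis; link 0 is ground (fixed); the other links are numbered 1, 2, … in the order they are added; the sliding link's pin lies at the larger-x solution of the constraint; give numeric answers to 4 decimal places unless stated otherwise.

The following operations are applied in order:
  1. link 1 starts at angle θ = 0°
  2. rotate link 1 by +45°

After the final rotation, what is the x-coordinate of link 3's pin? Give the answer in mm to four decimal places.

geometry: r = 24 mm, L = 284 mm, e = 0 mm; θ starts at 0°
rotate link 1 by +45°: θ ← 0° +45° = 45°
crank pin P = (r cos θ, r sin θ) = (16.970563, 16.970563)
h = r sin θ − e = 16.970563 − 0 = 16.970563
x = r cos θ + √(L² − h²) = 16.970563 + 283.492504 = 300.463067

300.4631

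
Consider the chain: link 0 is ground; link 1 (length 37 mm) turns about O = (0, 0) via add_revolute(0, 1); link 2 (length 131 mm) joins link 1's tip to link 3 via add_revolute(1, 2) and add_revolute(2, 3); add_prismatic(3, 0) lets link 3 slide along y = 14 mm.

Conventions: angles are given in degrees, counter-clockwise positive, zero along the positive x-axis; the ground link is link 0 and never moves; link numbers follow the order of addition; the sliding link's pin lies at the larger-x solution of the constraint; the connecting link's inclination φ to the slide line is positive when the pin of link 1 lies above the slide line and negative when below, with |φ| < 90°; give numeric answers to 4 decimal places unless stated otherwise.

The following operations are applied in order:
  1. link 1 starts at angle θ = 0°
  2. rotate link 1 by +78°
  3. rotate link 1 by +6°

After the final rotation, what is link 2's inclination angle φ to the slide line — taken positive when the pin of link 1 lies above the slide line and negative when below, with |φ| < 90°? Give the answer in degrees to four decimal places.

geometry: r = 37 mm, L = 131 mm, e = 14 mm; θ starts at 0°
rotate link 1 by +78°: θ ← 0° +78° = 78°
rotate link 1 by +6°: θ ← 78° +6° = 84°
h = r sin θ − e = 36.797310 − 14 = 22.797310
sin φ = h / L = 22.797310 / 131 = 0.17402527
φ = arcsin(0.17402527) = 10.021940°

10.0219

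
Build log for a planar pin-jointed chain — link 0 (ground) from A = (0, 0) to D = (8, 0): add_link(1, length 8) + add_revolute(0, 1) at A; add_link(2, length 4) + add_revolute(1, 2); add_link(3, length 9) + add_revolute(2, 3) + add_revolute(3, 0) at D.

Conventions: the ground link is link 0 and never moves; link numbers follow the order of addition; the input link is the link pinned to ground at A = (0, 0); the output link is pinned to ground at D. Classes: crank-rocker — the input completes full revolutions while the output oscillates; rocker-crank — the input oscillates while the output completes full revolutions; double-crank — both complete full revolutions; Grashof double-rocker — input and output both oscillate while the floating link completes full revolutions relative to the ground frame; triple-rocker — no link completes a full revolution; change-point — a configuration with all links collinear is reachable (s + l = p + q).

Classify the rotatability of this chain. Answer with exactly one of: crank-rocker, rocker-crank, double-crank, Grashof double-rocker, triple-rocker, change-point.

lengths: ground=8, input=8, coupler=4, output=9
sorted: s=4 (shortest), l=9 (longest), p+q=16
s + l = 13 vs p + q = 16
s + l < p + q (Grashof) with shortest = coupler link → Grashof double-rocker

Grashof double-rocker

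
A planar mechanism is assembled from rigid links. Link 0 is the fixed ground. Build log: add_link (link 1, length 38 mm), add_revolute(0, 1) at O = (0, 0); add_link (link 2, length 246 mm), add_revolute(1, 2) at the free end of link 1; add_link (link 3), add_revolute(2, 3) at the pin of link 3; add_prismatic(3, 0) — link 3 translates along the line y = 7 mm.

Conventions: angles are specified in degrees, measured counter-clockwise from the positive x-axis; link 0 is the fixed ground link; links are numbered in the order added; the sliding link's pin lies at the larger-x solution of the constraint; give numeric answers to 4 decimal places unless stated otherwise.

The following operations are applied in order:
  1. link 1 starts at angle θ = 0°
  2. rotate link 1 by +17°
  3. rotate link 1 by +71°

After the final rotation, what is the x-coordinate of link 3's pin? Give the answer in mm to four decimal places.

geometry: r = 38 mm, L = 246 mm, e = 7 mm; θ starts at 0°
rotate link 1 by +17°: θ ← 0° +17° = 17°
rotate link 1 by +71°: θ ← 17° +71° = 88°
crank pin P = (r cos θ, r sin θ) = (1.326181, 37.976851)
h = r sin θ − e = 37.976851 − 7 = 30.976851
x = r cos θ + √(L² − h²) = 1.326181 + 244.041871 = 245.368052

245.3681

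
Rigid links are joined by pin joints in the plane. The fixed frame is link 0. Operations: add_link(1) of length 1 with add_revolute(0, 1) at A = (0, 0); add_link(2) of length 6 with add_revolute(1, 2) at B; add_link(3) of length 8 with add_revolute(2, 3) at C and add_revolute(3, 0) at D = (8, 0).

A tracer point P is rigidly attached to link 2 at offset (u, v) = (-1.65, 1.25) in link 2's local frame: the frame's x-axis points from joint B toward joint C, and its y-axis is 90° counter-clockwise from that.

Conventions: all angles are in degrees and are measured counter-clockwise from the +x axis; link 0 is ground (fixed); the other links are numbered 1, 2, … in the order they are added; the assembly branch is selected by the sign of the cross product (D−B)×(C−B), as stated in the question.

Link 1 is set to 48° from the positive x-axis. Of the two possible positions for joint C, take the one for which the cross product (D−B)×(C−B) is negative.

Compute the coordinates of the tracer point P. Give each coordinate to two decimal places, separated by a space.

A=(0,0), D=(8.00,0)
B = A + 1.00·(cos48°, sin48°) = (0.6691, 0.7431)
|BD| = 7.3684
circle(B,6.00) ∩ circle(D,8.00): a=1.7842, h=5.7286
  candidates: C₊=(3.0220,6.2626) cross=42.211; C₋=(1.8665,-5.1362) cross=-42.211
  branch - wants cross < 0 → take C=(1.8665,-5.1362) (cross=-42.211)
ex = (C−B)/|BC| = (0.1996,-0.9799); ey = (0.9799,0.1996)
P = B + -1.65·ex + 1.25·ey = (1.5647,2.6094)

1.56 2.61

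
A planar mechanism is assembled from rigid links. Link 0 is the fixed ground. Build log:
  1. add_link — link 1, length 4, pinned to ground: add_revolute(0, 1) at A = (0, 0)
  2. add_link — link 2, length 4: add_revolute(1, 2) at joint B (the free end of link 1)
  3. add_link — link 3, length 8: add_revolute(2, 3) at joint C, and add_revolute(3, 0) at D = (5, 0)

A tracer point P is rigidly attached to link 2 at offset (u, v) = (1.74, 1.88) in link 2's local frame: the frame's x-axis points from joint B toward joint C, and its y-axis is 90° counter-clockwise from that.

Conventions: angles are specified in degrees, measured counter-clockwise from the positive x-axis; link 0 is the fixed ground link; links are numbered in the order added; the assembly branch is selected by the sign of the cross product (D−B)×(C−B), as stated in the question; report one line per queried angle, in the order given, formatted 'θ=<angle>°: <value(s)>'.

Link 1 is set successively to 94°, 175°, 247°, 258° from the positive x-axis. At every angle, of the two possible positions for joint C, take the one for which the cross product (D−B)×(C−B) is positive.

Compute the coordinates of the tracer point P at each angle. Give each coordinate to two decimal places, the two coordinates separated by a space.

A=(0,0), D=(5.00,0)
θ=94°: B = A + 4.00·(cos94°, sin94°) = (-0.2790, 3.9903)
θ=94°: |BD| = 6.6174
θ=94°: circle(B,4.00) ∩ circle(D,8.00): a=-0.3181, h=3.9873
θ=94°:   candidates: C₊=(1.8716,7.3629) cross=26.386; C₋=(-2.9371,1.0012) cross=-26.386
θ=94°:   branch + wants cross > 0 → take C=(1.8716,7.3629) (cross=26.386)
θ=94°: ex = (C−B)/|BC| = (0.5376,0.8432); ey = (-0.8432,0.5376)
θ=94°: P = B + 1.74·ex + 1.88·ey = (-0.9287,6.4681)
θ=175°: B = A + 4.00·(cos175°, sin175°) = (-3.9848, 0.3486)
θ=175°: |BD| = 8.9915
θ=175°: circle(B,4.00) ∩ circle(D,8.00): a=1.8266, h=3.5586
θ=175°:   candidates: C₊=(-2.0216,3.8337) cross=31.997; C₋=(-2.2975,-3.2781) cross=-31.997
θ=175°:   branch + wants cross > 0 → take C=(-2.0216,3.8337) (cross=31.997)
θ=175°: ex = (C−B)/|BC| = (0.4908,0.8713); ey = (-0.8713,0.4908)
θ=175°: P = B + 1.74·ex + 1.88·ey = (-4.7688,2.7873)
θ=247°: B = A + 4.00·(cos247°, sin247°) = (-1.5629, -3.6820)
θ=247°: |BD| = 7.5252
θ=247°: circle(B,4.00) ∩ circle(D,8.00): a=0.5734, h=3.9587
θ=247°:   candidates: C₊=(-2.9998,0.0510) cross=29.790; C₋=(0.8741,-6.8539) cross=-29.790
θ=247°:   branch + wants cross > 0 → take C=(-2.9998,0.0510) (cross=29.790)
θ=247°: ex = (C−B)/|BC| = (-0.3592,0.9332); ey = (-0.9332,-0.3592)
θ=247°: P = B + 1.74·ex + 1.88·ey = (-3.9425,-2.7335)
θ=258°: B = A + 4.00·(cos258°, sin258°) = (-0.8316, -3.9126)
θ=258°: |BD| = 7.0226
θ=258°: circle(B,4.00) ∩ circle(D,8.00): a=0.0937, h=3.9989
θ=258°:   candidates: C₊=(-2.9818,-0.5396) cross=28.083; C₋=(1.4742,-7.1811) cross=-28.083
θ=258°:   branch + wants cross > 0 → take C=(-2.9818,-0.5396) (cross=28.083)
θ=258°: ex = (C−B)/|BC| = (-0.5375,0.8432); ey = (-0.8432,-0.5375)
θ=258°: P = B + 1.74·ex + 1.88·ey = (-3.3523,-3.4559)

θ=94°: -0.93 6.47
θ=175°: -4.77 2.79
θ=247°: -3.94 -2.73
θ=258°: -3.35 -3.46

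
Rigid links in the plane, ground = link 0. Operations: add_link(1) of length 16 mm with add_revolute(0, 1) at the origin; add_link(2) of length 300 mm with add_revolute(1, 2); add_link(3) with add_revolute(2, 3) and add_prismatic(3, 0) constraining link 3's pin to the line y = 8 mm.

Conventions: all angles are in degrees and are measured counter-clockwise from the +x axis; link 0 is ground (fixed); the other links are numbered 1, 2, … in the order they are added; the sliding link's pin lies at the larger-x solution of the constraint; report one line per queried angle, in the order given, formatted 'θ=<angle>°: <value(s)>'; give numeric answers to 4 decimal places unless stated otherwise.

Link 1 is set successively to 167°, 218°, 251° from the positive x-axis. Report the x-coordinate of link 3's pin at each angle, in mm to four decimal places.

geometry: r = 16 mm, L = 300 mm, e = 8 mm
θ=167°: crank pin P = (r cos θ, r sin θ) = (-15.589921, 3.599217)
θ=167°: h = r sin θ − e = 3.599217 − 8 = -4.400783
θ=167°: x = r cos θ + √(L² − h²) = -15.589921 + 299.967720 = 284.377799
θ=218°: crank pin P = (r cos θ, r sin θ) = (-12.608172, -9.850584)
θ=218°: h = r sin θ − e = -9.850584 − 8 = -17.850584
θ=218°: x = r cos θ + √(L² − h²) = -12.608172 + 299.468457 = 286.860285
θ=251°: crank pin P = (r cos θ, r sin θ) = (-5.209090, -15.128297)
θ=251°: h = r sin θ − e = -15.128297 − 8 = -23.128297
θ=251°: x = r cos θ + √(L² − h²) = -5.209090 + 299.107141 = 293.898051

θ=167°: 284.3778
θ=218°: 286.8603
θ=251°: 293.8981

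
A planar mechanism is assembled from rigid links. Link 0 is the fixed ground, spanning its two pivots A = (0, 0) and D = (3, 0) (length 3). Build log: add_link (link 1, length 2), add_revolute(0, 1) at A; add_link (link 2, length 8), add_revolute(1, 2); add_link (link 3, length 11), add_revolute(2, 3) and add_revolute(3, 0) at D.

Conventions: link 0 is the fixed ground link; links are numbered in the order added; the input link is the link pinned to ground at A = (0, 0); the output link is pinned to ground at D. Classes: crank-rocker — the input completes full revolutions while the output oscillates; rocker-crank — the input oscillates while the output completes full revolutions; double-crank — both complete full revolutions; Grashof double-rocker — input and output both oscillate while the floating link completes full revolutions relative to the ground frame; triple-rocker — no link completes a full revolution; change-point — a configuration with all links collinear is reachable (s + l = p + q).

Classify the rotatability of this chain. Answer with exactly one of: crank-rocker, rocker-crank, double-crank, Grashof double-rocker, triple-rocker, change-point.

lengths: ground=3, input=2, coupler=8, output=11
sorted: s=2 (shortest), l=11 (longest), p+q=11
s + l = 13 vs p + q = 11
s + l > p + q → non-Grashof → no link fully rotates → triple-rocker

triple-rocker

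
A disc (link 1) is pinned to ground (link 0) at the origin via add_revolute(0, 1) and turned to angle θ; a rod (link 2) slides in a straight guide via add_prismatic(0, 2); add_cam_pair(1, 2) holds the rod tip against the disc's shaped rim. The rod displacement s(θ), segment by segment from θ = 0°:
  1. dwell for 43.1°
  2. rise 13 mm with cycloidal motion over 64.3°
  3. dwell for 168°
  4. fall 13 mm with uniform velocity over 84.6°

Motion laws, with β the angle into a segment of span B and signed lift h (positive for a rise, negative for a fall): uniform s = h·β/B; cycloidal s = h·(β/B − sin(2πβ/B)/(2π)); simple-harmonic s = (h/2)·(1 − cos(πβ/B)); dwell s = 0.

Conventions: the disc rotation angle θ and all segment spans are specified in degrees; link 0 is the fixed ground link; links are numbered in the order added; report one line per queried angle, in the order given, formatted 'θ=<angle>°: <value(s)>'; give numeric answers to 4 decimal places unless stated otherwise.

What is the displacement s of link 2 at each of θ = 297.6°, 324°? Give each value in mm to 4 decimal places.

segment 1 (0° to 43.1°, dwell): s unchanged at 0.0000
segment 2 (43.1° to 107.4°, cycloidal, h = 13) is passed completely: s = 0.0000 + (13) = 13.0000
segment 3 (107.4° to 275.4°, dwell): s unchanged at 13.0000
θ = 297.6° falls in segment 4 (275.4° to 360°, uniform, h = -13): β = 297.6 − 275.4 = 22.2°, B = 84.6°; Δs = -13·22.2/84.6 = -3.4113; s = 13.0000 − 3.4113 = 9.5887
θ = 324° falls in segment 4 (275.4° to 360°, uniform, h = -13): β = 324 − 275.4 = 48.6°, B = 84.6°; Δs = -13·48.6/84.6 = -7.4681; s = 13.0000 − 7.4681 = 5.5319

θ=297.6°: 9.5887
θ=324°: 5.5319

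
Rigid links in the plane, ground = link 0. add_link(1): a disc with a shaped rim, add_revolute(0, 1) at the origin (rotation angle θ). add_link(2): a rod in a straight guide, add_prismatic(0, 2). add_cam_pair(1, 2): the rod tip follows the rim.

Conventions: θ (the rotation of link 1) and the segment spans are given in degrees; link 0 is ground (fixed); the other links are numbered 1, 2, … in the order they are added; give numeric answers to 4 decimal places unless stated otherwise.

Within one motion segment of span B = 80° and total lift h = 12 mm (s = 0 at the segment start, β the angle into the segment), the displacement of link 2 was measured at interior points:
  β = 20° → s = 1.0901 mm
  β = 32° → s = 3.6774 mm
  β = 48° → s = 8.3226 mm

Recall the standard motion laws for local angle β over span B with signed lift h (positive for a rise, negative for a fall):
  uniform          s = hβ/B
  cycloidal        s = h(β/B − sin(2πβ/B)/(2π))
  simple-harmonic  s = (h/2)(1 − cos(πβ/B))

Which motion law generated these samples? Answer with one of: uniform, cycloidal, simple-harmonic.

candidates at β/B = r: uniform s = h·r (linear in β); cycloidal s = h·(r − sin(2πr)/(2π)); simple-harmonic s = (h/2)(1 − cos(πr))
β=20°: printed 1.0901 | uniform 3.0000, cycloidal 1.0901, simple-harmonic 1.7574
β=32°: printed 3.6774 | uniform 4.8000, cycloidal 3.6774, simple-harmonic 4.1459
β=48°: printed 8.3226 | uniform 7.2000, cycloidal 8.3226, simple-harmonic 7.8541
only one law matches every sample → cycloidal

cycloidal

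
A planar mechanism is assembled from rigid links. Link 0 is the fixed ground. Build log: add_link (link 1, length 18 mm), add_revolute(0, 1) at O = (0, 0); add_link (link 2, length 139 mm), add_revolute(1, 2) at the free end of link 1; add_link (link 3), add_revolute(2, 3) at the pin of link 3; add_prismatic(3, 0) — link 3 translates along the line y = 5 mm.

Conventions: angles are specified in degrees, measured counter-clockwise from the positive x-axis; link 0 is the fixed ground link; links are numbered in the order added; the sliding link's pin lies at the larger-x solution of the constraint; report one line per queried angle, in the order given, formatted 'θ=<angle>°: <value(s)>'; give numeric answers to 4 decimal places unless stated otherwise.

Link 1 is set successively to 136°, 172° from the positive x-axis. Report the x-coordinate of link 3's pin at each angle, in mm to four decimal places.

geometry: r = 18 mm, L = 139 mm, e = 5 mm
θ=136°: crank pin P = (r cos θ, r sin θ) = (-12.948116, 12.503851)
θ=136°: h = r sin θ − e = 12.503851 − 5 = 7.503851
θ=136°: x = r cos θ + √(L² − h²) = -12.948116 + 138.797306 = 125.849190
θ=172°: crank pin P = (r cos θ, r sin θ) = (-17.824825, 2.505116)
θ=172°: h = r sin θ − e = 2.505116 − 5 = -2.494884
θ=172°: x = r cos θ + √(L² − h²) = -17.824825 + 138.977608 = 121.152783

θ=136°: 125.8492
θ=172°: 121.1528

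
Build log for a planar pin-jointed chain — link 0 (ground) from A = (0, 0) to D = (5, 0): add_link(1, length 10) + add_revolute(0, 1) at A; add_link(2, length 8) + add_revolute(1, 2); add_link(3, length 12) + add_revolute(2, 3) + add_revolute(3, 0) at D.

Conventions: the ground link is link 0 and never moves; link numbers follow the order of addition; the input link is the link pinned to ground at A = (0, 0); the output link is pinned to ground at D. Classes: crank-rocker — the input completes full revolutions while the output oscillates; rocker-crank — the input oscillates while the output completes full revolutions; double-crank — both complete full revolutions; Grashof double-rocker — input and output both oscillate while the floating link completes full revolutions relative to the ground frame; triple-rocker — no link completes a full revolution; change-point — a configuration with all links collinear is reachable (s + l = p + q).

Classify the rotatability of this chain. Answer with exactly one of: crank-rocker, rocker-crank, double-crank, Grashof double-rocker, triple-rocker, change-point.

lengths: ground=5, input=10, coupler=8, output=12
sorted: s=5 (shortest), l=12 (longest), p+q=18
s + l = 17 vs p + q = 18
s + l < p + q (Grashof) with shortest = ground link → double-crank

double-crank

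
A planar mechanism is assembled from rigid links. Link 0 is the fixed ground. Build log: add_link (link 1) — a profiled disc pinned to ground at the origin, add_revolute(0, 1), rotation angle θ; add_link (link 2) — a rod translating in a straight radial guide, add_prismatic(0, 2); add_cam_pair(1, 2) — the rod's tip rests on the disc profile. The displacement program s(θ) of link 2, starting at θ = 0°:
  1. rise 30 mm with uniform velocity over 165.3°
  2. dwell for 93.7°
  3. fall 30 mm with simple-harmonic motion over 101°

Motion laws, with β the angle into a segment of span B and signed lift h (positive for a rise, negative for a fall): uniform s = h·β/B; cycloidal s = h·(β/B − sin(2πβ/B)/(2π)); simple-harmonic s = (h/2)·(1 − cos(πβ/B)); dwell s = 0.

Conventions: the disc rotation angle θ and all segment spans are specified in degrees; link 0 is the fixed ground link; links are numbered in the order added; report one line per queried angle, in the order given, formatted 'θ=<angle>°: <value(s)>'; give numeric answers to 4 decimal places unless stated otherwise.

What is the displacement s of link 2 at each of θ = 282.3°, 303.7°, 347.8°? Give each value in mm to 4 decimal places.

seg 1 [0°–165.3°] uniform, h=30: full span → s += 30 → s = 30.0000
seg 2 [165.3°–259°] dwell: s stays 30.0000
seg 3 [259°–360°] simple-harmonic, h=-30: θ=282.3° here. β=23.3, B=101. -30/2·(1 − cos(π·0.2307)) = -3.7700 → s = 26.2300
seg 3 [259°–360°] simple-harmonic, h=-30: θ=303.7° here. β=44.7, B=101. -30/2·(1 − cos(π·0.4426)) = -12.3085 → s = 17.6915
seg 3 [259°–360°] simple-harmonic, h=-30: θ=347.8° here. β=88.8, B=101. -30/2·(1 − cos(π·0.8792)) = -28.9329 → s = 1.0671

θ=282.3°: 26.2300
θ=303.7°: 17.6915
θ=347.8°: 1.0671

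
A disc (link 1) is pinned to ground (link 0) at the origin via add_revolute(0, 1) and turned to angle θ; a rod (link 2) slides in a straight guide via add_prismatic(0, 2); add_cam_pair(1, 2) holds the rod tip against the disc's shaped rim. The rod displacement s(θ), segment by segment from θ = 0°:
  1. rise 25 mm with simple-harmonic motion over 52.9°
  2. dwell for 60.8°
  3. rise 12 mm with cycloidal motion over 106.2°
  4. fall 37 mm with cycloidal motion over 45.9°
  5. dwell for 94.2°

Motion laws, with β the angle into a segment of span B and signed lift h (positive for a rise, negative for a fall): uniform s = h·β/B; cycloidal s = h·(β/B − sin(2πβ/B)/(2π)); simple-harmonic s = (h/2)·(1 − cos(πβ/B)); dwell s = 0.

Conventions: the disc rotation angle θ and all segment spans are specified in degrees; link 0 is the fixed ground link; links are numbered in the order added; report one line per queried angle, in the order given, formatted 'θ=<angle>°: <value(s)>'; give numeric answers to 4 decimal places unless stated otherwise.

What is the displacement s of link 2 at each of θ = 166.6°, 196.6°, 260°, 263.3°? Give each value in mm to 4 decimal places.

segment 1 (0° to 52.9°, simple-harmonic, h = 25) is passed completely: s = 0.0000 + (25) = 25.0000
segment 2 (52.9° to 113.7°, dwell): s unchanged at 25.0000
θ = 166.6° falls in segment 3 (113.7° to 219.9°, cycloidal, h = 12): β = 166.6 − 113.7 = 52.9°, B = 106.2°; Δs = 12·(0.4981 − sin(2π·0.4981)/(2π)) = 5.9548; s = 25.0000 + 5.9548 = 30.9548
θ = 196.6° falls in segment 3 (113.7° to 219.9°, cycloidal, h = 12): β = 196.6 − 113.7 = 82.9°, B = 106.2°; Δs = 12·(0.7806 − sin(2π·0.7806)/(2π)) = 11.2419; s = 25.0000 + 11.2419 = 36.2419
segment 3 (113.7° to 219.9°, cycloidal, h = 12) is passed completely: s = 25.0000 + (12) = 37.0000
θ = 260° falls in segment 4 (219.9° to 265.8°, cycloidal, h = -37): β = 260 − 219.9 = 40.1°, B = 45.9°; Δs = -37·(0.8736 − sin(2π·0.8736)/(2π)) = -36.5241; s = 37.0000 − 36.5241 = 0.4759
θ = 263.3° falls in segment 4 (219.9° to 265.8°, cycloidal, h = -37): β = 263.3 − 219.9 = 43.4°, B = 45.9°; Δs = -37·(0.9455 − sin(2π·0.9455)/(2π)) = -36.9609; s = 37.0000 − 36.9609 = 0.0391

θ=166.6°: 30.9548
θ=196.6°: 36.2419
θ=260°: 0.4759
θ=263.3°: 0.0391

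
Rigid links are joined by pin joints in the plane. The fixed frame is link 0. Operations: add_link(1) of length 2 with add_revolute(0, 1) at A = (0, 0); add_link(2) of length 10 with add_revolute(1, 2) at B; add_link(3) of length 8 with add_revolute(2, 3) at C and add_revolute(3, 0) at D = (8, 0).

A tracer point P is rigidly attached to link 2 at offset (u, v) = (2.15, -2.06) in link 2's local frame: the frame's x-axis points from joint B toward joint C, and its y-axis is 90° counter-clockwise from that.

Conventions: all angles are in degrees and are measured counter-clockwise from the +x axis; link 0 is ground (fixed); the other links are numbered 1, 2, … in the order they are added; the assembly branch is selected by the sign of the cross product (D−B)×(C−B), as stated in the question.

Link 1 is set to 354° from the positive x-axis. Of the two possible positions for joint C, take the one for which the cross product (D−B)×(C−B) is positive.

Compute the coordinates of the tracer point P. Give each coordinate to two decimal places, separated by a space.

A=(0,0), D=(8.00,0)
B = A + 2.00·(cos354°, sin354°) = (1.9890, -0.2091)
|BD| = 6.0146
circle(B,10.00) ∩ circle(D,8.00): a=6.0000, h=8.0000
  candidates: C₊=(7.7074,7.9946) cross=48.117; C₋=(8.2635,-7.9957) cross=-48.117
  branch + wants cross > 0 → take C=(7.7074,7.9946) (cross=48.117)
ex = (C−B)/|BC| = (0.5718,0.8204); ey = (-0.8204,0.5718)
P = B + 2.15·ex + -2.06·ey = (4.9084,0.3768)

4.91 0.38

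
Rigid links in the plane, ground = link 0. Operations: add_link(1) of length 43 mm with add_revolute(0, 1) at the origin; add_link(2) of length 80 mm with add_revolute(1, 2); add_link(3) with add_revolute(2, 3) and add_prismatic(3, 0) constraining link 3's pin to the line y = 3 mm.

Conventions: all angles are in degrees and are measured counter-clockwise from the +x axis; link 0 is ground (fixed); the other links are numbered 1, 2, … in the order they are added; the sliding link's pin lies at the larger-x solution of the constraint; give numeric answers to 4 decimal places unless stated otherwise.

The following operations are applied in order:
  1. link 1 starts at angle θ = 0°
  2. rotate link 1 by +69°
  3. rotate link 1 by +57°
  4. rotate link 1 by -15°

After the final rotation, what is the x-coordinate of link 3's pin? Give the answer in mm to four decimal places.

geometry: r = 43 mm, L = 80 mm, e = 3 mm; θ starts at 0°
rotate link 1 by +69°: θ ← 0° +69° = 69°
rotate link 1 by +57°: θ ← 69° +57° = 126°
rotate link 1 by -15°: θ ← 126° -15° = 111°
crank pin P = (r cos θ, r sin θ) = (-15.409822, 40.143958)
h = r sin θ − e = 40.143958 − 3 = 37.143958
x = r cos θ + √(L² − h²) = -15.409822 + 70.854261 = 55.444440

55.4444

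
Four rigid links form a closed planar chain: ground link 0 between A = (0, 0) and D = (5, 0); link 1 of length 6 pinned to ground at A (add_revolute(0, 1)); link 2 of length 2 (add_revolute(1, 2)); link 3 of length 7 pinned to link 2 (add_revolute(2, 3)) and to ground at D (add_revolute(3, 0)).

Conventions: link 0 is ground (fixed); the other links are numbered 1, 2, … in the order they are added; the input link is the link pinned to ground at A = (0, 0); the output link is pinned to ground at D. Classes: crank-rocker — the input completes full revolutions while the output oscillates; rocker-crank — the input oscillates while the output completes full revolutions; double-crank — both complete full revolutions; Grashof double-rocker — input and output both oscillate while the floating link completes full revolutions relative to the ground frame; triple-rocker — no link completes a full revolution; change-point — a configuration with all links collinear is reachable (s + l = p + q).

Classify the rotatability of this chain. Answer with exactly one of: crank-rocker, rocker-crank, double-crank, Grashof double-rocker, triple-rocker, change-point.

lengths: ground=5, input=6, coupler=2, output=7
sorted: s=2 (shortest), l=7 (longest), p+q=11
s + l = 9 vs p + q = 11
s + l < p + q (Grashof) with shortest = coupler link → Grashof double-rocker

Grashof double-rocker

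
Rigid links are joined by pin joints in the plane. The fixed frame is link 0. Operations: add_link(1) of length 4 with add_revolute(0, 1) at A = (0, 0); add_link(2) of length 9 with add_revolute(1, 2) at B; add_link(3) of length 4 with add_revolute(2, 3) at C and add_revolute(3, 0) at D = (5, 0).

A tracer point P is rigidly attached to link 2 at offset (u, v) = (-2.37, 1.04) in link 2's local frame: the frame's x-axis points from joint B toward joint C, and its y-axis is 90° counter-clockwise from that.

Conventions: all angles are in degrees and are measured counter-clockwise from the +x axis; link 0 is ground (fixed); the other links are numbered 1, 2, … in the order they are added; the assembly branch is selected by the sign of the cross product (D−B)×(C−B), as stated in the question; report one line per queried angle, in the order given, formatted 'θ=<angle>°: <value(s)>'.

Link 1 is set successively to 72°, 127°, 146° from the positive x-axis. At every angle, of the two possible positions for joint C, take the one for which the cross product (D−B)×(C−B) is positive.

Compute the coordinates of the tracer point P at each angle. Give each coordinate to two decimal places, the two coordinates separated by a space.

A=(0,0), D=(5.00,0)
θ=72°: B = A + 4.00·(cos72°, sin72°) = (1.2361, 3.8042)
θ=72°: |BD| = 5.3516
θ=72°: circle(B,9.00) ∩ circle(D,4.00): a=8.7488, h=2.1116
θ=72°:   candidates: C₊=(8.8904,-0.9297) cross=11.301; C₋=(5.8883,-3.9001) cross=-11.301
θ=72°:   branch + wants cross > 0 → take C=(8.8904,-0.9297) (cross=11.301)
θ=72°: ex = (C−B)/|BC| = (0.8505,-0.5260); ey = (0.5260,0.8505)
θ=72°: P = B + -2.37·ex + 1.04·ey = (-0.2325,5.9353)
θ=127°: B = A + 4.00·(cos127°, sin127°) = (-2.4073, 3.1945)
θ=127°: |BD| = 8.0668
θ=127°: circle(B,9.00) ∩ circle(D,4.00): a=8.0623, h=4.0000
θ=127°:   candidates: C₊=(6.5799,3.6748) cross=32.267; C₋=(3.4118,-3.6712) cross=-32.267
θ=127°:   branch + wants cross > 0 → take C=(6.5799,3.6748) (cross=32.267)
θ=127°: ex = (C−B)/|BC| = (0.9986,0.0534); ey = (-0.0534,0.9986)
θ=127°: P = B + -2.37·ex + 1.04·ey = (-4.8294,4.1066)
θ=146°: B = A + 4.00·(cos146°, sin146°) = (-3.3162, 2.2368)
θ=146°: |BD| = 8.6117
θ=146°: circle(B,9.00) ∩ circle(D,4.00): a=8.0798, h=3.9645
θ=146°:   candidates: C₊=(5.5161,3.9666) cross=34.141; C₋=(3.4566,-3.6903) cross=-34.141
θ=146°:   branch + wants cross > 0 → take C=(5.5161,3.9666) (cross=34.141)
θ=146°: ex = (C−B)/|BC| = (0.9814,0.1922); ey = (-0.1922,0.9814)
θ=146°: P = B + -2.37·ex + 1.04·ey = (-5.8419,2.8019)

θ=72°: -0.23 5.94
θ=127°: -4.83 4.11
θ=146°: -5.84 2.80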